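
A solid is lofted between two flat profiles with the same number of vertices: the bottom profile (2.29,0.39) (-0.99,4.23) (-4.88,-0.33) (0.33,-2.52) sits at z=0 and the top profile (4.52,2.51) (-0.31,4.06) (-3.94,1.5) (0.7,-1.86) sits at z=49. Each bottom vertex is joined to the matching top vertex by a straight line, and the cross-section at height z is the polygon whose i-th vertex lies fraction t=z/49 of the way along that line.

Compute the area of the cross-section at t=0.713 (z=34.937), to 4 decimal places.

Area at t=0.713: 25.4185

Cross-section at t=0.713: each vertex is (1-t)·p0[i] + t·p1[i].
  v1: (1-0.713)·(2.29,0.39) + 0.713·(4.52,2.51) = (3.8800,1.9016)
  v2: (1-0.713)·(-0.99,4.23) + 0.713·(-0.31,4.06) = (-0.5052,4.1088)
  v3: (1-0.713)·(-4.88,-0.33) + 0.713·(-3.94,1.5) = (-4.2098,0.9748)
  v4: (1-0.713)·(0.33,-2.52) + 0.713·(0.7,-1.86) = (0.5938,-2.0494)
Shoelace sum Σ(x_i·y_{i+1} − x_{i+1}·y_i):
  i=1: 3.8800·4.1088 − -0.5052·1.9016 = +16.9027 (running +16.9027)
  i=2: -0.5052·0.9748 − -4.2098·4.1088 = +16.8047 (running +33.7073)
  i=3: -4.2098·-2.0494 − 0.5938·0.9748 = +8.0488 (running +41.7561)
  i=4: 0.5938·1.9016 − 3.8800·-2.0494 = +9.0809 (running +50.8370)
Area = |Σ|/2 = |50.8370|/2 = 25.4185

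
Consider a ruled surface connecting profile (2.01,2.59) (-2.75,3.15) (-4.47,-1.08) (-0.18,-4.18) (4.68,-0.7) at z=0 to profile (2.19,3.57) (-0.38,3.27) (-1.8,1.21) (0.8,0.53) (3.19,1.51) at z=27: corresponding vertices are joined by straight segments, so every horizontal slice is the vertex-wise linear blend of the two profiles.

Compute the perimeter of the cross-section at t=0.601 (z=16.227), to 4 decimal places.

Cross-section at t=0.601: each vertex is (1-t)·p0[i] + t·p1[i].
  v1: (1-0.601)·(2.01,2.59) + 0.601·(2.19,3.57) = (2.1182,3.1790)
  v2: (1-0.601)·(-2.75,3.15) + 0.601·(-0.38,3.27) = (-1.3256,3.2221)
  v3: (1-0.601)·(-4.47,-1.08) + 0.601·(-1.8,1.21) = (-2.8653,0.2963)
  v4: (1-0.601)·(-0.18,-4.18) + 0.601·(0.8,0.53) = (0.4090,-1.3493)
  v5: (1-0.601)·(4.68,-0.7) + 0.601·(3.19,1.51) = (3.7845,0.6282)
Perimeter = Σ |v_{i+1} − v_i|:
  edge 1→2: √(-3.4438² + 0.0431²) = 3.4441 (running 3.4441)
  edge 2→3: √(-1.5397² + -2.9258²) = 3.3062 (running 6.7503)
  edge 3→4: √(3.2743² + -1.6456²) = 3.6646 (running 10.4149)
  edge 4→5: √(3.3755² + 1.9775²) = 3.9121 (running 14.3270)
  edge 5→1: √(-1.6663² + 2.5508²) = 3.0468 (running 17.3738)
Perimeter = 17.3738

Perimeter at t=0.601: 17.3738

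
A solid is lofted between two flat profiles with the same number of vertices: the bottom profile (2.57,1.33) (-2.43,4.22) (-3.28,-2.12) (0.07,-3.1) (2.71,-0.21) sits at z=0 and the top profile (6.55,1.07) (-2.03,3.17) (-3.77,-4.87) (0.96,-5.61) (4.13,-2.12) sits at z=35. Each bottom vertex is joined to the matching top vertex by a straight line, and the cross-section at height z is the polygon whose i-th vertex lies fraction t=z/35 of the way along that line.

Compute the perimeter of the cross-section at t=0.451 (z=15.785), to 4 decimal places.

Perimeter at t=0.451: 25.1408

Cross-section at t=0.451: each vertex is (1-t)·p0[i] + t·p1[i].
  v1: (1-0.451)·(2.57,1.33) + 0.451·(6.55,1.07) = (4.3650,1.2127)
  v2: (1-0.451)·(-2.43,4.22) + 0.451·(-2.03,3.17) = (-2.2496,3.7464)
  v3: (1-0.451)·(-3.28,-2.12) + 0.451·(-3.77,-4.87) = (-3.5010,-3.3602)
  v4: (1-0.451)·(0.07,-3.1) + 0.451·(0.96,-5.61) = (0.4714,-4.2320)
  v5: (1-0.451)·(2.71,-0.21) + 0.451·(4.13,-2.12) = (3.3504,-1.0714)
Perimeter = Σ |v_{i+1} − v_i|:
  edge 1→2: √(-6.6146² + 2.5337²) = 7.0832 (running 7.0832)
  edge 2→3: √(-1.2514² + -7.1067²) = 7.2160 (running 14.2993)
  edge 3→4: √(3.9724² + -0.8718²) = 4.0669 (running 18.3662)
  edge 4→5: √(2.8790² + 3.1606²) = 4.2753 (running 22.6415)
  edge 5→1: √(1.0146² + 2.2842²) = 2.4993 (running 25.1408)
Perimeter = 25.1408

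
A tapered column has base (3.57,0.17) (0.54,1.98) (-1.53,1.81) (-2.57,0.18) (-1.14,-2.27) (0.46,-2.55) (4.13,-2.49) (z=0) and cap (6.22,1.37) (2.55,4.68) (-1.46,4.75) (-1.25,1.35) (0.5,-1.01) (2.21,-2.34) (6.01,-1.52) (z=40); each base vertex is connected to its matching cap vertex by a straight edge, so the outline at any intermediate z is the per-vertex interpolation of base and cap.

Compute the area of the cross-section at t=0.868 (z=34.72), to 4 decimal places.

Cross-section at t=0.868: each vertex is (1-t)·p0[i] + t·p1[i].
  v1: (1-0.868)·(3.57,0.17) + 0.868·(6.22,1.37) = (5.8702,1.2116)
  v2: (1-0.868)·(0.54,1.98) + 0.868·(2.55,4.68) = (2.2847,4.3236)
  v3: (1-0.868)·(-1.53,1.81) + 0.868·(-1.46,4.75) = (-1.4692,4.3619)
  v4: (1-0.868)·(-2.57,0.18) + 0.868·(-1.25,1.35) = (-1.4242,1.1956)
  v5: (1-0.868)·(-1.14,-2.27) + 0.868·(0.5,-1.01) = (0.2835,-1.1763)
  v6: (1-0.868)·(0.46,-2.55) + 0.868·(2.21,-2.34) = (1.9790,-2.3677)
  v7: (1-0.868)·(4.13,-2.49) + 0.868·(6.01,-1.52) = (5.7618,-1.6480)
Shoelace sum Σ(x_i·y_{i+1} − x_{i+1}·y_i):
  i=1: 5.8702·4.3236 − 2.2847·1.2116 = +22.6123 (running +22.6123)
  i=2: 2.2847·4.3619 − -1.4692·4.3236 = +16.3180 (running +38.9303)
  i=3: -1.4692·1.1956 − -1.4242·4.3619 = +4.4559 (running +43.3861)
  i=4: -1.4242·-1.1763 − 0.2835·1.1956 = +1.3364 (running +44.7225)
  i=5: 0.2835·-2.3677 − 1.9790·-1.1763 = +1.6566 (running +46.3792)
  i=6: 1.9790·-1.6480 − 5.7618·-2.3677 = +10.3810 (running +56.7601)
  i=7: 5.7618·1.2116 − 5.8702·-1.6480 = +16.6554 (running +73.4155)
Area = |Σ|/2 = |73.4155|/2 = 36.7077

Area at t=0.868: 36.7077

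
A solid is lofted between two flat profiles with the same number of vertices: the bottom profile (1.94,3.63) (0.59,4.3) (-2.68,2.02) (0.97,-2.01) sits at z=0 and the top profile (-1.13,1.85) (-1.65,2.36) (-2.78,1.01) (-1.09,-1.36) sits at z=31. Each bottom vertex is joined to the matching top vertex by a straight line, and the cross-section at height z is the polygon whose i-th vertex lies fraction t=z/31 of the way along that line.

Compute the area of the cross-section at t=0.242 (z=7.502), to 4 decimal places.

Area at t=0.242: 11.3874

Cross-section at t=0.242: each vertex is (1-t)·p0[i] + t·p1[i].
  v1: (1-0.242)·(1.94,3.63) + 0.242·(-1.13,1.85) = (1.1971,3.1992)
  v2: (1-0.242)·(0.59,4.3) + 0.242·(-1.65,2.36) = (0.0479,3.8305)
  v3: (1-0.242)·(-2.68,2.02) + 0.242·(-2.78,1.01) = (-2.7042,1.7756)
  v4: (1-0.242)·(0.97,-2.01) + 0.242·(-1.09,-1.36) = (0.4715,-1.8527)
Shoelace sum Σ(x_i·y_{i+1} − x_{i+1}·y_i):
  i=1: 1.1971·3.8305 − 0.0479·3.1992 = +4.4321 (running +4.4321)
  i=2: 0.0479·1.7756 − -2.7042·3.8305 = +10.4436 (running +14.8756)
  i=3: -2.7042·-1.8527 − 0.4715·1.7756 = +4.1729 (running +19.0486)
  i=4: 0.4715·3.1992 − 1.1971·-1.8527 = +3.7262 (running +22.7747)
Area = |Σ|/2 = |22.7747|/2 = 11.3874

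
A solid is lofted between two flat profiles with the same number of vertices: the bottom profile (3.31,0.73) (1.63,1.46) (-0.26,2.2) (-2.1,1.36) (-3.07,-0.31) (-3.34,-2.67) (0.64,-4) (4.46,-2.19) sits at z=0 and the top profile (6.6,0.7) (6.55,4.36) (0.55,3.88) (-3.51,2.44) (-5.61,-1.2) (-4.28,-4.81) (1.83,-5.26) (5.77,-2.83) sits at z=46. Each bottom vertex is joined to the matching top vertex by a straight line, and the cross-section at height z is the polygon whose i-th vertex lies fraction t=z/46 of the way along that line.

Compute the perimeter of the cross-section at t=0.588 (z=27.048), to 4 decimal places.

Perimeter at t=0.588: 29.6919

Cross-section at t=0.588: each vertex is (1-t)·p0[i] + t·p1[i].
  v1: (1-0.588)·(3.31,0.73) + 0.588·(6.6,0.7) = (5.2445,0.7124)
  v2: (1-0.588)·(1.63,1.46) + 0.588·(6.55,4.36) = (4.5230,3.1652)
  v3: (1-0.588)·(-0.26,2.2) + 0.588·(0.55,3.88) = (0.2163,3.1878)
  v4: (1-0.588)·(-2.1,1.36) + 0.588·(-3.51,2.44) = (-2.9291,1.9950)
  v5: (1-0.588)·(-3.07,-0.31) + 0.588·(-5.61,-1.2) = (-4.5635,-0.8333)
  v6: (1-0.588)·(-3.34,-2.67) + 0.588·(-4.28,-4.81) = (-3.8927,-3.9283)
  v7: (1-0.588)·(0.64,-4) + 0.588·(1.83,-5.26) = (1.3397,-4.7409)
  v8: (1-0.588)·(4.46,-2.19) + 0.588·(5.77,-2.83) = (5.2303,-2.5663)
Perimeter = Σ |v_{i+1} − v_i|:
  edge 1→2: √(-0.7216² + 2.4528²) = 2.5568 (running 2.5568)
  edge 2→3: √(-4.3067² + 0.0226²) = 4.3067 (running 6.8635)
  edge 3→4: √(-3.1454² + -1.1928²) = 3.3639 (running 10.2274)
  edge 4→5: √(-1.6344² + -2.8284²) = 3.2667 (running 13.4941)
  edge 5→6: √(0.6708² + -3.0950²) = 3.1669 (running 16.6610)
  edge 6→7: √(5.2324² + -0.8126²) = 5.2952 (running 21.9561)
  edge 7→8: √(3.8906² + 2.1746²) = 4.4570 (running 26.4131)
  edge 8→1: √(0.0142² + 3.2787²) = 3.2787 (running 29.6919)
Perimeter = 29.6919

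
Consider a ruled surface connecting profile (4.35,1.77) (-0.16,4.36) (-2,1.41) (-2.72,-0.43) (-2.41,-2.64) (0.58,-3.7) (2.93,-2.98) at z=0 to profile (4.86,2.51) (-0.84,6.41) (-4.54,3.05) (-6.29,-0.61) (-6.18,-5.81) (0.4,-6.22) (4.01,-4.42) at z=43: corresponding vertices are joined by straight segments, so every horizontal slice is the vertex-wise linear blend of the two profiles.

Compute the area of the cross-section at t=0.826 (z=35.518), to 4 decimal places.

Cross-section at t=0.826: each vertex is (1-t)·p0[i] + t·p1[i].
  v1: (1-0.826)·(4.35,1.77) + 0.826·(4.86,2.51) = (4.7713,2.3812)
  v2: (1-0.826)·(-0.16,4.36) + 0.826·(-0.84,6.41) = (-0.7217,6.0533)
  v3: (1-0.826)·(-2,1.41) + 0.826·(-4.54,3.05) = (-4.0980,2.7646)
  v4: (1-0.826)·(-2.72,-0.43) + 0.826·(-6.29,-0.61) = (-5.6688,-0.5787)
  v5: (1-0.826)·(-2.41,-2.64) + 0.826·(-6.18,-5.81) = (-5.5240,-5.2584)
  v6: (1-0.826)·(0.58,-3.7) + 0.826·(0.4,-6.22) = (0.4313,-5.7815)
  v7: (1-0.826)·(2.93,-2.98) + 0.826·(4.01,-4.42) = (3.8221,-4.1694)
Shoelace sum Σ(x_i·y_{i+1} − x_{i+1}·y_i):
  i=1: 4.7713·6.0533 − -0.7217·2.3812 = +30.6004 (running +30.6004)
  i=2: -0.7217·2.7646 − -4.0980·6.0533 = +22.8115 (running +53.4118)
  i=3: -4.0980·-0.5787 − -5.6688·2.7646 = +18.0437 (running +71.4555)
  i=4: -5.6688·-5.2584 − -5.5240·-0.5787 = +26.6124 (running +98.0679)
  i=5: -5.5240·-5.7815 − 0.4313·-5.2584 = +34.2053 (running +132.2732)
  i=6: 0.4313·-4.1694 − 3.8221·-5.7815 = +20.2991 (running +152.5723)
  i=7: 3.8221·2.3812 − 4.7713·-4.1694 = +28.9948 (running +181.5671)
Area = |Σ|/2 = |181.5671|/2 = 90.7835

Area at t=0.826: 90.7835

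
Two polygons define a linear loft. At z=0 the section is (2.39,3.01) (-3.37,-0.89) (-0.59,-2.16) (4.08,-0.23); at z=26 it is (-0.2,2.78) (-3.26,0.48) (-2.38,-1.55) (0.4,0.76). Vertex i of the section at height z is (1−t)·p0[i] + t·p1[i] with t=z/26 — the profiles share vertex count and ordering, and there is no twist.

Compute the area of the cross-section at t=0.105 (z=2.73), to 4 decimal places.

Cross-section at t=0.105: each vertex is (1-t)·p0[i] + t·p1[i].
  v1: (1-0.105)·(2.39,3.01) + 0.105·(-0.2,2.78) = (2.1181,2.9859)
  v2: (1-0.105)·(-3.37,-0.89) + 0.105·(-3.26,0.48) = (-3.3584,-0.7461)
  v3: (1-0.105)·(-0.59,-2.16) + 0.105·(-2.38,-1.55) = (-0.7780,-2.0960)
  v4: (1-0.105)·(4.08,-0.23) + 0.105·(0.4,0.76) = (3.6936,-0.1260)
Shoelace sum Σ(x_i·y_{i+1} − x_{i+1}·y_i):
  i=1: 2.1181·-0.7461 − -3.3584·2.9859 = +8.4474 (running +8.4474)
  i=2: -3.3584·-2.0960 − -0.7780·-0.7461 = +6.4587 (running +14.9061)
  i=3: -0.7780·-0.1260 − 3.6936·-2.0960 = +7.8397 (running +22.7458)
  i=4: 3.6936·2.9859 − 2.1181·-0.1260 = +11.2955 (running +34.0413)
Area = |Σ|/2 = |34.0413|/2 = 17.0206

Area at t=0.105: 17.0206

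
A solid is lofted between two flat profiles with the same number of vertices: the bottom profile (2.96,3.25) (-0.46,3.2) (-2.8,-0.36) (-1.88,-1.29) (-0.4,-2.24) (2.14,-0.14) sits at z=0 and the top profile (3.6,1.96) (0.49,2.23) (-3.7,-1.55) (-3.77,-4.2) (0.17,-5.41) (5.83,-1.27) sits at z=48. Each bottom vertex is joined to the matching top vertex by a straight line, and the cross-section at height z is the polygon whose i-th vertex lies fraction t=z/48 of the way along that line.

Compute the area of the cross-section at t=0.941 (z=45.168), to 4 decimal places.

Cross-section at t=0.941: each vertex is (1-t)·p0[i] + t·p1[i].
  v1: (1-0.941)·(2.96,3.25) + 0.941·(3.6,1.96) = (3.5622,2.0361)
  v2: (1-0.941)·(-0.46,3.2) + 0.941·(0.49,2.23) = (0.4339,2.2872)
  v3: (1-0.941)·(-2.8,-0.36) + 0.941·(-3.7,-1.55) = (-3.6469,-1.4798)
  v4: (1-0.941)·(-1.88,-1.29) + 0.941·(-3.77,-4.2) = (-3.6585,-4.0283)
  v5: (1-0.941)·(-0.4,-2.24) + 0.941·(0.17,-5.41) = (0.1364,-5.2230)
  v6: (1-0.941)·(2.14,-0.14) + 0.941·(5.83,-1.27) = (5.6123,-1.2033)
Shoelace sum Σ(x_i·y_{i+1} − x_{i+1}·y_i):
  i=1: 3.5622·2.2872 − 0.4339·2.0361 = +7.2641 (running +7.2641)
  i=2: 0.4339·-1.4798 − -3.6469·2.2872 = +7.6991 (running +14.9632)
  i=3: -3.6469·-4.0283 − -3.6585·-1.4798 = +9.2770 (running +24.2403)
  i=4: -3.6585·-5.2230 − 0.1364·-4.0283 = +19.6575 (running +43.8978)
  i=5: 0.1364·-1.2033 − 5.6123·-5.2230 = +29.1487 (running +73.0465)
  i=6: 5.6123·2.0361 − 3.5622·-1.2033 = +15.7138 (running +88.7603)
Area = |Σ|/2 = |88.7603|/2 = 44.3802

Area at t=0.941: 44.3802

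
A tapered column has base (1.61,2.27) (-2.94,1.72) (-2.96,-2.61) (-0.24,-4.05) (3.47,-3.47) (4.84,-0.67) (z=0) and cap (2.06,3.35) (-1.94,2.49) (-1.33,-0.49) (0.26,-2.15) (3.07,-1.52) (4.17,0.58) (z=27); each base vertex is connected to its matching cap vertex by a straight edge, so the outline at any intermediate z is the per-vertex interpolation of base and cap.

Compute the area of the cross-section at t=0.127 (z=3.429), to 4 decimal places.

Area at t=0.127: 35.4632

Cross-section at t=0.127: each vertex is (1-t)·p0[i] + t·p1[i].
  v1: (1-0.127)·(1.61,2.27) + 0.127·(2.06,3.35) = (1.6672,2.4072)
  v2: (1-0.127)·(-2.94,1.72) + 0.127·(-1.94,2.49) = (-2.8130,1.8178)
  v3: (1-0.127)·(-2.96,-2.61) + 0.127·(-1.33,-0.49) = (-2.7530,-2.3408)
  v4: (1-0.127)·(-0.24,-4.05) + 0.127·(0.26,-2.15) = (-0.1765,-3.8087)
  v5: (1-0.127)·(3.47,-3.47) + 0.127·(3.07,-1.52) = (3.4192,-3.2224)
  v6: (1-0.127)·(4.84,-0.67) + 0.127·(4.17,0.58) = (4.7549,-0.5113)
Shoelace sum Σ(x_i·y_{i+1} − x_{i+1}·y_i):
  i=1: 1.6672·1.8178 − -2.8130·2.4072 = +9.8019 (running +9.8019)
  i=2: -2.8130·-2.3408 − -2.7530·1.8178 = +11.5889 (running +21.3908)
  i=3: -2.7530·-3.8087 − -0.1765·-2.3408 = +10.0722 (running +31.4630)
  i=4: -0.1765·-3.2224 − 3.4192·-3.8087 = +13.5915 (running +45.0544)
  i=5: 3.4192·-0.5113 − 4.7549·-3.2224 = +13.5739 (running +58.6283)
  i=6: 4.7549·2.4072 − 1.6672·-0.5113 = +12.2982 (running +70.9265)
Area = |Σ|/2 = |70.9265|/2 = 35.4632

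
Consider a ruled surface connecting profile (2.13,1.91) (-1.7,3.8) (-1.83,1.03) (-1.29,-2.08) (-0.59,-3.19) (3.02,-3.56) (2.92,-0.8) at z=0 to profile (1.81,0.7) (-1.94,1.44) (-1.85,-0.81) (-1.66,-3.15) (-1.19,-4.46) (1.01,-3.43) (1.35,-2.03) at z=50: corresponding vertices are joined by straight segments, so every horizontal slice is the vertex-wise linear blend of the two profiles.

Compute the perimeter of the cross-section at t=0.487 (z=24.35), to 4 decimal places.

Perimeter at t=0.487: 18.4037

Cross-section at t=0.487: each vertex is (1-t)·p0[i] + t·p1[i].
  v1: (1-0.487)·(2.13,1.91) + 0.487·(1.81,0.7) = (1.9742,1.3207)
  v2: (1-0.487)·(-1.7,3.8) + 0.487·(-1.94,1.44) = (-1.8169,2.6507)
  v3: (1-0.487)·(-1.83,1.03) + 0.487·(-1.85,-0.81) = (-1.8397,0.1339)
  v4: (1-0.487)·(-1.29,-2.08) + 0.487·(-1.66,-3.15) = (-1.4702,-2.6011)
  v5: (1-0.487)·(-0.59,-3.19) + 0.487·(-1.19,-4.46) = (-0.8822,-3.8085)
  v6: (1-0.487)·(3.02,-3.56) + 0.487·(1.01,-3.43) = (2.0411,-3.4967)
  v7: (1-0.487)·(2.92,-0.8) + 0.487·(1.35,-2.03) = (2.1554,-1.3990)
Perimeter = Σ |v_{i+1} − v_i|:
  edge 1→2: √(-3.7910² + 1.3299²) = 4.0176 (running 4.0176)
  edge 2→3: √(-0.0229² + -2.5168²) = 2.5169 (running 6.5344)
  edge 3→4: √(0.3695² + -2.7350²) = 2.7599 (running 9.2943)
  edge 4→5: √(0.5880² + -1.2074²) = 1.3430 (running 10.6372)
  edge 5→6: √(2.9233² + 0.3118²) = 2.9399 (running 13.5772)
  edge 6→7: √(0.1143² + 2.0977²) = 2.1008 (running 15.6779)
  edge 7→1: √(-0.1812² + 2.7197²) = 2.7258 (running 18.4037)
Perimeter = 18.4037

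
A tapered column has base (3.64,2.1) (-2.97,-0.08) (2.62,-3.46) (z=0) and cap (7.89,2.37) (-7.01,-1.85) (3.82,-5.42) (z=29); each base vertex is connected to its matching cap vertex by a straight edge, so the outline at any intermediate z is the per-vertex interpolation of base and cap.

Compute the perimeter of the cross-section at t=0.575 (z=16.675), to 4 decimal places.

Cross-section at t=0.575: each vertex is (1-t)·p0[i] + t·p1[i].
  v1: (1-0.575)·(3.64,2.1) + 0.575·(7.89,2.37) = (6.0838,2.2553)
  v2: (1-0.575)·(-2.97,-0.08) + 0.575·(-7.01,-1.85) = (-5.2930,-1.0978)
  v3: (1-0.575)·(2.62,-3.46) + 0.575·(3.82,-5.42) = (3.3100,-4.5870)
Perimeter = Σ |v_{i+1} − v_i|:
  edge 1→2: √(-11.3767² + -3.3530²) = 11.8606 (running 11.8606)
  edge 2→3: √(8.6030² + -3.4892²) = 9.2837 (running 21.1442)
  edge 3→1: √(2.7738² + 6.8422²) = 7.3831 (running 28.5273)
Perimeter = 28.5273

Perimeter at t=0.575: 28.5273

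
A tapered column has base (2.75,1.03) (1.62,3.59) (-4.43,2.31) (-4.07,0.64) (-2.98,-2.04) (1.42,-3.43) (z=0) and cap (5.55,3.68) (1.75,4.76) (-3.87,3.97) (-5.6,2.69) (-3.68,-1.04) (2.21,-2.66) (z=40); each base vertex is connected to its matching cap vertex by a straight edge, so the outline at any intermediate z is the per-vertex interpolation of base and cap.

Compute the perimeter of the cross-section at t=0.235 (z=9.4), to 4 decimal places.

Perimeter at t=0.235: 23.8549

Cross-section at t=0.235: each vertex is (1-t)·p0[i] + t·p1[i].
  v1: (1-0.235)·(2.75,1.03) + 0.235·(5.55,3.68) = (3.4080,1.6528)
  v2: (1-0.235)·(1.62,3.59) + 0.235·(1.75,4.76) = (1.6505,3.8649)
  v3: (1-0.235)·(-4.43,2.31) + 0.235·(-3.87,3.97) = (-4.2984,2.7001)
  v4: (1-0.235)·(-4.07,0.64) + 0.235·(-5.6,2.69) = (-4.4296,1.1218)
  v5: (1-0.235)·(-2.98,-2.04) + 0.235·(-3.68,-1.04) = (-3.1445,-1.8050)
  v6: (1-0.235)·(1.42,-3.43) + 0.235·(2.21,-2.66) = (1.6057,-3.2491)
Perimeter = Σ |v_{i+1} − v_i|:
  edge 1→2: √(-1.7575² + 2.2122²) = 2.8253 (running 2.8253)
  edge 2→3: √(-5.9489² + -1.1648²) = 6.0619 (running 8.8872)
  edge 3→4: √(-0.1312² + -1.5783²) = 1.5838 (running 10.4710)
  edge 4→5: √(1.2851² + -2.9268²) = 3.1964 (running 13.6675)
  edge 5→6: √(4.7501² + -1.4441²) = 4.9648 (running 18.6323)
  edge 6→1: √(1.8024² + 4.9018²) = 5.2227 (running 23.8549)
Perimeter = 23.8549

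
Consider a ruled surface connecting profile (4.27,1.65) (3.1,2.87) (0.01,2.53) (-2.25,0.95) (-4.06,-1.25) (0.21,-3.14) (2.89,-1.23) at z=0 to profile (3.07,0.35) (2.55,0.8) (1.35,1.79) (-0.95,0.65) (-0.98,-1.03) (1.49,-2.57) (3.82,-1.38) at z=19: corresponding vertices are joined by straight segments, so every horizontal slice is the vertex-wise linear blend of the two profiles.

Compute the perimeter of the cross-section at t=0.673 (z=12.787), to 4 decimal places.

Cross-section at t=0.673: each vertex is (1-t)·p0[i] + t·p1[i].
  v1: (1-0.673)·(4.27,1.65) + 0.673·(3.07,0.35) = (3.4624,0.7751)
  v2: (1-0.673)·(3.1,2.87) + 0.673·(2.55,0.8) = (2.7298,1.4769)
  v3: (1-0.673)·(0.01,2.53) + 0.673·(1.35,1.79) = (0.9118,2.0320)
  v4: (1-0.673)·(-2.25,0.95) + 0.673·(-0.95,0.65) = (-1.3751,0.7481)
  v5: (1-0.673)·(-4.06,-1.25) + 0.673·(-0.98,-1.03) = (-1.9872,-1.1019)
  v6: (1-0.673)·(0.21,-3.14) + 0.673·(1.49,-2.57) = (1.0714,-2.7564)
  v7: (1-0.673)·(2.89,-1.23) + 0.673·(3.82,-1.38) = (3.5159,-1.3310)
Perimeter = Σ |v_{i+1} − v_i|:
  edge 1→2: √(-0.7325² + 0.7018²) = 1.0145 (running 1.0145)
  edge 2→3: √(-1.8180² + 0.5551²) = 1.9009 (running 2.9153)
  edge 3→4: √(-2.2869² + -1.2839²) = 2.6227 (running 5.5380)
  edge 4→5: √(-0.6121² + -1.8500²) = 1.9487 (running 7.4867)
  edge 5→6: √(3.0586² + -1.6544²) = 3.4774 (running 10.9641)
  edge 6→7: √(2.4444² + 1.4254²) = 2.8297 (running 13.7938)
  edge 7→1: √(-0.0535² + 2.1060²) = 2.1067 (running 15.9005)
Perimeter = 15.9005

Perimeter at t=0.673: 15.9005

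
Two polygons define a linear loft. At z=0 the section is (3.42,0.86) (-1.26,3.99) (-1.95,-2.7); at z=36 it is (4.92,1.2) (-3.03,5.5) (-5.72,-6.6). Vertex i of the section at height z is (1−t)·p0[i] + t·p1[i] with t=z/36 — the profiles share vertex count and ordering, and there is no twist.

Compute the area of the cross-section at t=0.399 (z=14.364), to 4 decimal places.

Cross-section at t=0.399: each vertex is (1-t)·p0[i] + t·p1[i].
  v1: (1-0.399)·(3.42,0.86) + 0.399·(4.92,1.2) = (4.0185,0.9957)
  v2: (1-0.399)·(-1.26,3.99) + 0.399·(-3.03,5.5) = (-1.9662,4.5925)
  v3: (1-0.399)·(-1.95,-2.7) + 0.399·(-5.72,-6.6) = (-3.4542,-4.2561)
Shoelace sum Σ(x_i·y_{i+1} − x_{i+1}·y_i):
  i=1: 4.0185·4.5925 − -1.9662·0.9957 = +20.4126 (running +20.4126)
  i=2: -1.9662·-4.2561 − -3.4542·4.5925 = +24.2320 (running +44.6446)
  i=3: -3.4542·0.9957 − 4.0185·-4.2561 = +13.6639 (running +58.3085)
Area = |Σ|/2 = |58.3085|/2 = 29.1543

Area at t=0.399: 29.1543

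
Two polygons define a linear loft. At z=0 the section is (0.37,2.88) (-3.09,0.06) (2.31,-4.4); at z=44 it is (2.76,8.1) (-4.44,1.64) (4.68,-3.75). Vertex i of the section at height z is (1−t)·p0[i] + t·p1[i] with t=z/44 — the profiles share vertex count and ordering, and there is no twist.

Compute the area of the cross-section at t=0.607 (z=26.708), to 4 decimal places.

Cross-section at t=0.607: each vertex is (1-t)·p0[i] + t·p1[i].
  v1: (1-0.607)·(0.37,2.88) + 0.607·(2.76,8.1) = (1.8207,6.0485)
  v2: (1-0.607)·(-3.09,0.06) + 0.607·(-4.44,1.64) = (-3.9095,1.0191)
  v3: (1-0.607)·(2.31,-4.4) + 0.607·(4.68,-3.75) = (3.7486,-4.0055)
Shoelace sum Σ(x_i·y_{i+1} − x_{i+1}·y_i):
  i=1: 1.8207·1.0191 − -3.9095·6.0485 = +25.5019 (running +25.5019)
  i=2: -3.9095·-4.0055 − 3.7486·1.0191 = +11.8391 (running +37.3410)
  i=3: 3.7486·6.0485 − 1.8207·-4.0055 = +29.9663 (running +67.3073)
Area = |Σ|/2 = |67.3073|/2 = 33.6537

Area at t=0.607: 33.6537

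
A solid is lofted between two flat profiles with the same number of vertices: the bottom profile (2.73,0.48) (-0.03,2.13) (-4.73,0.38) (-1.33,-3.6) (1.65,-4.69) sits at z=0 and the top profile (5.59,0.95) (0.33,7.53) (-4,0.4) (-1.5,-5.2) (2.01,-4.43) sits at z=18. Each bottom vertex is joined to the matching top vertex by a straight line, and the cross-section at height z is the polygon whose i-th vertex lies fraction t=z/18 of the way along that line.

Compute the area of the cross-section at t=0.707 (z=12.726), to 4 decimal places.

Area at t=0.707: 56.1239

Cross-section at t=0.707: each vertex is (1-t)·p0[i] + t·p1[i].
  v1: (1-0.707)·(2.73,0.48) + 0.707·(5.59,0.95) = (4.7520,0.8123)
  v2: (1-0.707)·(-0.03,2.13) + 0.707·(0.33,7.53) = (0.2245,5.9478)
  v3: (1-0.707)·(-4.73,0.38) + 0.707·(-4,0.4) = (-4.2139,0.3941)
  v4: (1-0.707)·(-1.33,-3.6) + 0.707·(-1.5,-5.2) = (-1.4502,-4.7312)
  v5: (1-0.707)·(1.65,-4.69) + 0.707·(2.01,-4.43) = (1.9045,-4.5062)
Shoelace sum Σ(x_i·y_{i+1} − x_{i+1}·y_i):
  i=1: 4.7520·5.9478 − 0.2245·0.8123 = +28.0817 (running +28.0817)
  i=2: 0.2245·0.3941 − -4.2139·5.9478 = +25.1519 (running +53.2336)
  i=3: -4.2139·-4.7312 − -1.4502·0.3941 = +20.5083 (running +73.7419)
  i=4: -1.4502·-4.5062 − 1.9045·-4.7312 = +15.5455 (running +89.2874)
  i=5: 1.9045·0.8123 − 4.7520·-4.5062 = +22.9605 (running +112.2479)
Area = |Σ|/2 = |112.2479|/2 = 56.1239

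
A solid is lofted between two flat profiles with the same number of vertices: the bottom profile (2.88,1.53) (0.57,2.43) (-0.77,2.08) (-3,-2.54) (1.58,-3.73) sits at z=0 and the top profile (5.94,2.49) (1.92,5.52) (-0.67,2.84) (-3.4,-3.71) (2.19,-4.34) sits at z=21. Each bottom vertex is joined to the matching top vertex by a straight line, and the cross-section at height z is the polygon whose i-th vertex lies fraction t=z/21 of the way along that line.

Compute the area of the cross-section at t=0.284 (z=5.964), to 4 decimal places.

Area at t=0.284: 29.7922

Cross-section at t=0.284: each vertex is (1-t)·p0[i] + t·p1[i].
  v1: (1-0.284)·(2.88,1.53) + 0.284·(5.94,2.49) = (3.7490,1.8026)
  v2: (1-0.284)·(0.57,2.43) + 0.284·(1.92,5.52) = (0.9534,3.3076)
  v3: (1-0.284)·(-0.77,2.08) + 0.284·(-0.67,2.84) = (-0.7416,2.2958)
  v4: (1-0.284)·(-3,-2.54) + 0.284·(-3.4,-3.71) = (-3.1136,-2.8723)
  v5: (1-0.284)·(1.58,-3.73) + 0.284·(2.19,-4.34) = (1.7532,-3.9032)
Shoelace sum Σ(x_i·y_{i+1} − x_{i+1}·y_i):
  i=1: 3.7490·3.3076 − 0.9534·1.8026 = +10.6815 (running +10.6815)
  i=2: 0.9534·2.2958 − -0.7416·3.3076 = +4.6417 (running +15.3233)
  i=3: -0.7416·-2.8723 − -3.1136·2.2958 = +9.2784 (running +24.6017)
  i=4: -3.1136·-3.9032 − 1.7532·-2.8723 = +17.1889 (running +41.7906)
  i=5: 1.7532·1.8026 − 3.7490·-3.9032 = +17.7939 (running +59.5845)
Area = |Σ|/2 = |59.5845|/2 = 29.7922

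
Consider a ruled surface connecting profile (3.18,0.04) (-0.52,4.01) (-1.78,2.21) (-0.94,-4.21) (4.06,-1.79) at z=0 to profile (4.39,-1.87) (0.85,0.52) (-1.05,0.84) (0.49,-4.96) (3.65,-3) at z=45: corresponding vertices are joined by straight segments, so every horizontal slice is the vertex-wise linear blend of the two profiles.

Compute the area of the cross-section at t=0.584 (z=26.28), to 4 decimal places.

Cross-section at t=0.584: each vertex is (1-t)·p0[i] + t·p1[i].
  v1: (1-0.584)·(3.18,0.04) + 0.584·(4.39,-1.87) = (3.8866,-1.0754)
  v2: (1-0.584)·(-0.52,4.01) + 0.584·(0.85,0.52) = (0.2801,1.9718)
  v3: (1-0.584)·(-1.78,2.21) + 0.584·(-1.05,0.84) = (-1.3537,1.4099)
  v4: (1-0.584)·(-0.94,-4.21) + 0.584·(0.49,-4.96) = (-0.1049,-4.6480)
  v5: (1-0.584)·(4.06,-1.79) + 0.584·(3.65,-3) = (3.8206,-2.4966)
Shoelace sum Σ(x_i·y_{i+1} − x_{i+1}·y_i):
  i=1: 3.8866·1.9718 − 0.2801·-1.0754 = +7.9650 (running +7.9650)
  i=2: 0.2801·1.4099 − -1.3537·1.9718 = +3.0641 (running +11.0292)
  i=3: -1.3537·-4.6480 − -0.1049·1.4099 = +6.4398 (running +17.4689)
  i=4: -0.1049·-2.4966 − 3.8206·-4.6480 = +18.0198 (running +35.4888)
  i=5: 3.8206·-1.0754 − 3.8866·-2.4966 = +5.5948 (running +41.0835)
Area = |Σ|/2 = |41.0835|/2 = 20.5418

Area at t=0.584: 20.5418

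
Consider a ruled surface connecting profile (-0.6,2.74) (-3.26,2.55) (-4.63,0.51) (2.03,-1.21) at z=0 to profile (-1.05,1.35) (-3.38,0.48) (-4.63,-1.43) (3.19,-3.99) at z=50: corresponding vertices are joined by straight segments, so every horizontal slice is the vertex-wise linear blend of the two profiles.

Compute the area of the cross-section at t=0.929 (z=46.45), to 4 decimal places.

Area at t=0.929: 16.8611

Cross-section at t=0.929: each vertex is (1-t)·p0[i] + t·p1[i].
  v1: (1-0.929)·(-0.6,2.74) + 0.929·(-1.05,1.35) = (-1.0181,1.4487)
  v2: (1-0.929)·(-3.26,2.55) + 0.929·(-3.38,0.48) = (-3.3715,0.6270)
  v3: (1-0.929)·(-4.63,0.51) + 0.929·(-4.63,-1.43) = (-4.6300,-1.2923)
  v4: (1-0.929)·(2.03,-1.21) + 0.929·(3.19,-3.99) = (3.1076,-3.7926)
Shoelace sum Σ(x_i·y_{i+1} − x_{i+1}·y_i):
  i=1: -1.0181·0.6270 − -3.3715·1.4487 = +4.2459 (running +4.2459)
  i=2: -3.3715·-1.2923 − -4.6300·0.6270 = +7.2597 (running +11.5056)
  i=3: -4.6300·-3.7926 − 3.1076·-1.2923 = +21.5757 (running +33.0814)
  i=4: 3.1076·1.4487 − -1.0181·-3.7926 = +0.6409 (running +33.7223)
Area = |Σ|/2 = |33.7223|/2 = 16.8611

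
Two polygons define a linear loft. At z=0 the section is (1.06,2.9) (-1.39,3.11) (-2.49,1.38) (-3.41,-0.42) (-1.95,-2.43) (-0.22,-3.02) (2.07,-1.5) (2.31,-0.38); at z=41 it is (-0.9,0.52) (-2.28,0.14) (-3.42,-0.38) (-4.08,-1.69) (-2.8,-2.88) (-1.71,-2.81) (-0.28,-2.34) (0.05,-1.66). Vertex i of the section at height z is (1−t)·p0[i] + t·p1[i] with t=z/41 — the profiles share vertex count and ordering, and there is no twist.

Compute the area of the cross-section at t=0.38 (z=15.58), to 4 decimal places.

Cross-section at t=0.38: each vertex is (1-t)·p0[i] + t·p1[i].
  v1: (1-0.38)·(1.06,2.9) + 0.38·(-0.9,0.52) = (0.3152,1.9956)
  v2: (1-0.38)·(-1.39,3.11) + 0.38·(-2.28,0.14) = (-1.7282,1.9814)
  v3: (1-0.38)·(-2.49,1.38) + 0.38·(-3.42,-0.38) = (-2.8434,0.7112)
  v4: (1-0.38)·(-3.41,-0.42) + 0.38·(-4.08,-1.69) = (-3.6646,-0.9026)
  v5: (1-0.38)·(-1.95,-2.43) + 0.38·(-2.8,-2.88) = (-2.2730,-2.6010)
  v6: (1-0.38)·(-0.22,-3.02) + 0.38·(-1.71,-2.81) = (-0.7862,-2.9402)
  v7: (1-0.38)·(2.07,-1.5) + 0.38·(-0.28,-2.34) = (1.1770,-1.8192)
  v8: (1-0.38)·(2.31,-0.38) + 0.38·(0.05,-1.66) = (1.4512,-0.8664)
Shoelace sum Σ(x_i·y_{i+1} − x_{i+1}·y_i):
  i=1: 0.3152·1.9814 − -1.7282·1.9956 = +4.0733 (running +4.0733)
  i=2: -1.7282·0.7112 − -2.8434·1.9814 = +4.4048 (running +8.4782)
  i=3: -2.8434·-0.9026 − -3.6646·0.7112 = +5.1727 (running +13.6509)
  i=4: -3.6646·-2.6010 − -2.2730·-0.9026 = +7.4800 (running +21.1309)
  i=5: -2.2730·-2.9402 − -0.7862·-2.6010 = +4.6382 (running +25.7690)
  i=6: -0.7862·-1.8192 − 1.1770·-2.9402 = +4.8909 (running +30.6599)
  i=7: 1.1770·-0.8664 − 1.4512·-1.8192 = +1.6203 (running +32.2802)
  i=8: 1.4512·1.9956 − 0.3152·-0.8664 = +3.1691 (running +35.4493)
Area = |Σ|/2 = |35.4493|/2 = 17.7246

Area at t=0.38: 17.7246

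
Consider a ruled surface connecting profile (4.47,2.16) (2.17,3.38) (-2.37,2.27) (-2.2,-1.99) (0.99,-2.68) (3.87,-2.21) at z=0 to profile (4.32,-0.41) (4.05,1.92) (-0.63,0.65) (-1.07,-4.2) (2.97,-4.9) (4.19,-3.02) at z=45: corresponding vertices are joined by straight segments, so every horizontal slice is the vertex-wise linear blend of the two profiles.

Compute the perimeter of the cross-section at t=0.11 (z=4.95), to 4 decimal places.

Cross-section at t=0.11: each vertex is (1-t)·p0[i] + t·p1[i].
  v1: (1-0.11)·(4.47,2.16) + 0.11·(4.32,-0.41) = (4.4535,1.8773)
  v2: (1-0.11)·(2.17,3.38) + 0.11·(4.05,1.92) = (2.3768,3.2194)
  v3: (1-0.11)·(-2.37,2.27) + 0.11·(-0.63,0.65) = (-2.1786,2.0918)
  v4: (1-0.11)·(-2.2,-1.99) + 0.11·(-1.07,-4.2) = (-2.0757,-2.2331)
  v5: (1-0.11)·(0.99,-2.68) + 0.11·(2.97,-4.9) = (1.2078,-2.9242)
  v6: (1-0.11)·(3.87,-2.21) + 0.11·(4.19,-3.02) = (3.9052,-2.2991)
Perimeter = Σ |v_{i+1} − v_i|:
  edge 1→2: √(-2.0767² + 1.3421²) = 2.4726 (running 2.4726)
  edge 2→3: √(-4.5554² + -1.1276²) = 4.6929 (running 7.1655)
  edge 3→4: √(0.1029² + -4.3249²) = 4.3261 (running 11.4916)
  edge 4→5: √(3.2835² + -0.6911²) = 3.3554 (running 14.8471)
  edge 5→6: √(2.6974² + 0.6251²) = 2.7689 (running 17.6160)
  edge 6→1: √(0.5483² + 4.1764²) = 4.2122 (running 21.8282)
Perimeter = 21.8282

Perimeter at t=0.11: 21.8282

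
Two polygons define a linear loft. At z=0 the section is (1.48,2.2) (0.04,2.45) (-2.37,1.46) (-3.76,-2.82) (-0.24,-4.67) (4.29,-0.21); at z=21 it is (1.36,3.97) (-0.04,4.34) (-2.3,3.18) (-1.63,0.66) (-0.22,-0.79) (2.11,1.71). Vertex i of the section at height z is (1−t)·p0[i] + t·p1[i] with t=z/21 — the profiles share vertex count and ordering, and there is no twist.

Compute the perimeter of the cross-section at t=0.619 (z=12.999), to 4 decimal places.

Perimeter at t=0.619: 17.2562

Cross-section at t=0.619: each vertex is (1-t)·p0[i] + t·p1[i].
  v1: (1-0.619)·(1.48,2.2) + 0.619·(1.36,3.97) = (1.4057,3.2956)
  v2: (1-0.619)·(0.04,2.45) + 0.619·(-0.04,4.34) = (-0.0095,3.6199)
  v3: (1-0.619)·(-2.37,1.46) + 0.619·(-2.3,3.18) = (-2.3267,2.5247)
  v4: (1-0.619)·(-3.76,-2.82) + 0.619·(-1.63,0.66) = (-2.4415,-0.6659)
  v5: (1-0.619)·(-0.24,-4.67) + 0.619·(-0.22,-0.79) = (-0.2276,-2.2683)
  v6: (1-0.619)·(4.29,-0.21) + 0.619·(2.11,1.71) = (2.9406,0.9785)
Perimeter = Σ |v_{i+1} − v_i|:
  edge 1→2: √(-1.4152² + 0.3243²) = 1.4519 (running 1.4519)
  edge 2→3: √(-2.3171² + -1.0952²) = 2.5630 (running 4.0149)
  edge 3→4: √(-0.1149² + -3.1906²) = 3.1926 (running 7.2075)
  edge 4→5: √(2.2139² + -1.6024²) = 2.7330 (running 9.9405)
  edge 5→6: √(3.1682² + 3.2468²) = 4.5364 (running 14.4769)
  edge 6→1: √(-1.5349² + 2.3172²) = 2.7794 (running 17.2562)
Perimeter = 17.2562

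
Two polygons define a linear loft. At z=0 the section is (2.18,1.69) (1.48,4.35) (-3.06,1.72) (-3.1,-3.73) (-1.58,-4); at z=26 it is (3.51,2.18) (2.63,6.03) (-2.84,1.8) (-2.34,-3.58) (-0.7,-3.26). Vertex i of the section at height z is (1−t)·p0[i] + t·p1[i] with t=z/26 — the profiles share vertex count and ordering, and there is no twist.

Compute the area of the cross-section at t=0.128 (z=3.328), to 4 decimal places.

Cross-section at t=0.128: each vertex is (1-t)·p0[i] + t·p1[i].
  v1: (1-0.128)·(2.18,1.69) + 0.128·(3.51,2.18) = (2.3502,1.7527)
  v2: (1-0.128)·(1.48,4.35) + 0.128·(2.63,6.03) = (1.6272,4.5650)
  v3: (1-0.128)·(-3.06,1.72) + 0.128·(-2.84,1.8) = (-3.0318,1.7302)
  v4: (1-0.128)·(-3.1,-3.73) + 0.128·(-2.34,-3.58) = (-3.0027,-3.7108)
  v5: (1-0.128)·(-1.58,-4) + 0.128·(-0.7,-3.26) = (-1.4674,-3.9053)
Shoelace sum Σ(x_i·y_{i+1} − x_{i+1}·y_i):
  i=1: 2.3502·4.5650 − 1.6272·1.7527 = +7.8769 (running +7.8769)
  i=2: 1.6272·1.7302 − -3.0318·4.5650 = +16.6559 (running +24.5328)
  i=3: -3.0318·-3.7108 − -3.0027·1.7302 = +16.4460 (running +40.9788)
  i=4: -3.0027·-3.9053 − -1.4674·-3.7108 = +6.2814 (running +47.2602)
  i=5: -1.4674·1.7527 − 2.3502·-3.9053 = +6.6065 (running +53.8667)
Area = |Σ|/2 = |53.8667|/2 = 26.9333

Area at t=0.128: 26.9333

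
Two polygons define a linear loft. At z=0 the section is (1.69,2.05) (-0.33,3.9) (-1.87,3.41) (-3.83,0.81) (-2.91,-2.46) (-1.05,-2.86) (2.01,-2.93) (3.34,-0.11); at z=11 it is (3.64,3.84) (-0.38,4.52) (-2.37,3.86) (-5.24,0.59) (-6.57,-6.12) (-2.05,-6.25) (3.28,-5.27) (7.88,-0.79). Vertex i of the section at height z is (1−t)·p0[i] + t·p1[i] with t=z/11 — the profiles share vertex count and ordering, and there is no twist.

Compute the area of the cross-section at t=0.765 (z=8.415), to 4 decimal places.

Cross-section at t=0.765: each vertex is (1-t)·p0[i] + t·p1[i].
  v1: (1-0.765)·(1.69,2.05) + 0.765·(3.64,3.84) = (3.1818,3.4193)
  v2: (1-0.765)·(-0.33,3.9) + 0.765·(-0.38,4.52) = (-0.3683,4.3743)
  v3: (1-0.765)·(-1.87,3.41) + 0.765·(-2.37,3.86) = (-2.2525,3.7542)
  v4: (1-0.765)·(-3.83,0.81) + 0.765·(-5.24,0.59) = (-4.9087,0.6417)
  v5: (1-0.765)·(-2.91,-2.46) + 0.765·(-6.57,-6.12) = (-5.7099,-5.2599)
  v6: (1-0.765)·(-1.05,-2.86) + 0.765·(-2.05,-6.25) = (-1.8150,-5.4534)
  v7: (1-0.765)·(2.01,-2.93) + 0.765·(3.28,-5.27) = (2.9815,-4.7201)
  v8: (1-0.765)·(3.34,-0.11) + 0.765·(7.88,-0.79) = (6.8131,-0.6302)
Shoelace sum Σ(x_i·y_{i+1} − x_{i+1}·y_i):
  i=1: 3.1818·4.3743 − -0.3683·3.4193 = +15.1771 (running +15.1771)
  i=2: -0.3683·3.7542 − -2.2525·4.3743 = +8.4706 (running +23.6477)
  i=3: -2.2525·0.6417 − -4.9087·3.7542 = +16.9829 (running +40.6306)
  i=4: -4.9087·-5.2599 − -5.7099·0.6417 = +29.4831 (running +70.1136)
  i=5: -5.7099·-5.4534 − -1.8150·-5.2599 = +21.5914 (running +91.7050)
  i=6: -1.8150·-4.7201 − 2.9815·-5.4534 = +24.8264 (running +116.5314)
  i=7: 2.9815·-0.6302 − 6.8131·-4.7201 = +30.2795 (running +146.8110)
  i=8: 6.8131·3.4193 − 3.1818·-0.6302 = +25.3015 (running +172.1125)
Area = |Σ|/2 = |172.1125|/2 = 86.0562

Area at t=0.765: 86.0562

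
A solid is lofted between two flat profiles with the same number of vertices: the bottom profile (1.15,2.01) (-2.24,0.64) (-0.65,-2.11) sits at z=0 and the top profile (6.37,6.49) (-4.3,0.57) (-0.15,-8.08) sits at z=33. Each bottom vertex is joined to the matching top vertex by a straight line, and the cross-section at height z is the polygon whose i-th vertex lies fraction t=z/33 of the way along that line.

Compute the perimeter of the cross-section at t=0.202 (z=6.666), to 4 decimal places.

Cross-section at t=0.202: each vertex is (1-t)·p0[i] + t·p1[i].
  v1: (1-0.202)·(1.15,2.01) + 0.202·(6.37,6.49) = (2.2044,2.9150)
  v2: (1-0.202)·(-2.24,0.64) + 0.202·(-4.3,0.57) = (-2.6561,0.6259)
  v3: (1-0.202)·(-0.65,-2.11) + 0.202·(-0.15,-8.08) = (-0.5490,-3.3159)
Perimeter = Σ |v_{i+1} − v_i|:
  edge 1→2: √(-4.8606² + -2.2891²) = 5.3726 (running 5.3726)
  edge 2→3: √(2.1071² + -3.9418²) = 4.4696 (running 9.8423)
  edge 3→1: √(2.7534² + 6.2309²) = 6.8122 (running 16.6544)
Perimeter = 16.6544

Perimeter at t=0.202: 16.6544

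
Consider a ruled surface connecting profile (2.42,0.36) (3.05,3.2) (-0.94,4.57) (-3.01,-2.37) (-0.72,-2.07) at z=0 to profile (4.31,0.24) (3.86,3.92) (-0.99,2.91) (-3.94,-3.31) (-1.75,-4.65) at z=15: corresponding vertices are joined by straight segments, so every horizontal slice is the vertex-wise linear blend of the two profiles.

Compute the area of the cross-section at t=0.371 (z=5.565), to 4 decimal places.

Cross-section at t=0.371: each vertex is (1-t)·p0[i] + t·p1[i].
  v1: (1-0.371)·(2.42,0.36) + 0.371·(4.31,0.24) = (3.1212,0.3155)
  v2: (1-0.371)·(3.05,3.2) + 0.371·(3.86,3.92) = (3.3505,3.4671)
  v3: (1-0.371)·(-0.94,4.57) + 0.371·(-0.99,2.91) = (-0.9586,3.9541)
  v4: (1-0.371)·(-3.01,-2.37) + 0.371·(-3.94,-3.31) = (-3.3550,-2.7187)
  v5: (1-0.371)·(-0.72,-2.07) + 0.371·(-1.75,-4.65) = (-1.1021,-3.0272)
Shoelace sum Σ(x_i·y_{i+1} − x_{i+1}·y_i):
  i=1: 3.1212·3.4671 − 3.3505·0.3155 = +9.7645 (running +9.7645)
  i=2: 3.3505·3.9541 − -0.9586·3.4671 = +16.5718 (running +26.3363)
  i=3: -0.9586·-2.7187 − -3.3550·3.9541 = +15.8723 (running +42.2086)
  i=4: -3.3550·-3.0272 − -1.1021·-2.7187 = +7.1599 (running +49.3685)
  i=5: -1.1021·0.3155 − 3.1212·-3.0272 = +9.1007 (running +58.4692)
Area = |Σ|/2 = |58.4692|/2 = 29.2346

Area at t=0.371: 29.2346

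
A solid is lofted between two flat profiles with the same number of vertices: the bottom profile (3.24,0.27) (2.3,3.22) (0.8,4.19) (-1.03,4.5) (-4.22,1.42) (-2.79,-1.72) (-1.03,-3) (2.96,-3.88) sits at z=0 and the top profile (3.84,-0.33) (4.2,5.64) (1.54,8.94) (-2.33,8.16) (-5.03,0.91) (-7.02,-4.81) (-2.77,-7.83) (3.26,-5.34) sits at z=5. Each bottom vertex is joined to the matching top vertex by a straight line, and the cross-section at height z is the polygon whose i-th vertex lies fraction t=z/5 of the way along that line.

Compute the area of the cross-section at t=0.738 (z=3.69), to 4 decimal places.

Cross-section at t=0.738: each vertex is (1-t)·p0[i] + t·p1[i].
  v1: (1-0.738)·(3.24,0.27) + 0.738·(3.84,-0.33) = (3.6828,-0.1728)
  v2: (1-0.738)·(2.3,3.22) + 0.738·(4.2,5.64) = (3.7022,5.0060)
  v3: (1-0.738)·(0.8,4.19) + 0.738·(1.54,8.94) = (1.3461,7.6955)
  v4: (1-0.738)·(-1.03,4.5) + 0.738·(-2.33,8.16) = (-1.9894,7.2011)
  v5: (1-0.738)·(-4.22,1.42) + 0.738·(-5.03,0.91) = (-4.8178,1.0436)
  v6: (1-0.738)·(-2.79,-1.72) + 0.738·(-7.02,-4.81) = (-5.9117,-4.0004)
  v7: (1-0.738)·(-1.03,-3) + 0.738·(-2.77,-7.83) = (-2.3141,-6.5645)
  v8: (1-0.738)·(2.96,-3.88) + 0.738·(3.26,-5.34) = (3.1814,-4.9575)
Shoelace sum Σ(x_i·y_{i+1} − x_{i+1}·y_i):
  i=1: 3.6828·5.0060 − 3.7022·-0.1728 = +19.0757 (running +19.0757)
  i=2: 3.7022·7.6955 − 1.3461·5.0060 = +21.7517 (running +40.8273)
  i=3: 1.3461·7.2011 − -1.9894·7.6955 = +25.0029 (running +65.8303)
  i=4: -1.9894·1.0436 − -4.8178·7.2011 = +32.6170 (running +98.4473)
  i=5: -4.8178·-4.0004 − -5.9117·1.0436 = +25.4428 (running +123.8901)
  i=6: -5.9117·-6.5645 − -2.3141·-4.0004 = +29.5504 (running +153.4405)
  i=7: -2.3141·-4.9575 − 3.1814·-6.5645 = +32.3566 (running +185.7971)
  i=8: 3.1814·-0.1728 − 3.6828·-4.9575 = +17.7077 (running +203.5048)
Area = |Σ|/2 = |203.5048|/2 = 101.7524

Area at t=0.738: 101.7524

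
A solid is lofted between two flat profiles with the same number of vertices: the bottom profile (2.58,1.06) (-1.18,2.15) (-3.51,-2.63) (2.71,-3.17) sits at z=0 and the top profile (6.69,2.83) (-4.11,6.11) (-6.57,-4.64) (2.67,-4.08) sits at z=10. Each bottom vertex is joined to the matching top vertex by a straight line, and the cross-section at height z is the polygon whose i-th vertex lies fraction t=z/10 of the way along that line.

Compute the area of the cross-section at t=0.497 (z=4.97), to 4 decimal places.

Cross-section at t=0.497: each vertex is (1-t)·p0[i] + t·p1[i].
  v1: (1-0.497)·(2.58,1.06) + 0.497·(6.69,2.83) = (4.6227,1.9397)
  v2: (1-0.497)·(-1.18,2.15) + 0.497·(-4.11,6.11) = (-2.6362,4.1181)
  v3: (1-0.497)·(-3.51,-2.63) + 0.497·(-6.57,-4.64) = (-5.0308,-3.6290)
  v4: (1-0.497)·(2.71,-3.17) + 0.497·(2.67,-4.08) = (2.6901,-3.6223)
Shoelace sum Σ(x_i·y_{i+1} − x_{i+1}·y_i):
  i=1: 4.6227·4.1181 − -2.6362·1.9397 = +24.1501 (running +24.1501)
  i=2: -2.6362·-3.6290 − -5.0308·4.1181 = +30.2842 (running +54.4344)
  i=3: -5.0308·-3.6223 − 2.6901·-3.6290 = +27.9854 (running +82.4197)
  i=4: 2.6901·1.9397 − 4.6227·-3.6223 = +21.9626 (running +104.3823)
Area = |Σ|/2 = |104.3823|/2 = 52.1911

Area at t=0.497: 52.1911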